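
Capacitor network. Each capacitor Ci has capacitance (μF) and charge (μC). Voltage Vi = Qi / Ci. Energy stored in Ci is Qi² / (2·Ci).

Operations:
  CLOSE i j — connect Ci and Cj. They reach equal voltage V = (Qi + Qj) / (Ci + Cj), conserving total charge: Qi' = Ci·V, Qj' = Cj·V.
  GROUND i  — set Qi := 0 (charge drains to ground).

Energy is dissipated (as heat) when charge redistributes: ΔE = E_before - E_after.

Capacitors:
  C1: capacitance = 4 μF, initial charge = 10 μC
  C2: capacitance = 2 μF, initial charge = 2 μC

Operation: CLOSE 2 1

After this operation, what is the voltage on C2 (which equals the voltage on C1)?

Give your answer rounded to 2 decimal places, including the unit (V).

Initial: C1(4μF, Q=10μC, V=2.50V), C2(2μF, Q=2μC, V=1.00V)
Op 1: CLOSE 2-1: Q_total=12.00, C_total=6.00, V=2.00; Q2=4.00, Q1=8.00; dissipated=1.500

Answer: 2.00 V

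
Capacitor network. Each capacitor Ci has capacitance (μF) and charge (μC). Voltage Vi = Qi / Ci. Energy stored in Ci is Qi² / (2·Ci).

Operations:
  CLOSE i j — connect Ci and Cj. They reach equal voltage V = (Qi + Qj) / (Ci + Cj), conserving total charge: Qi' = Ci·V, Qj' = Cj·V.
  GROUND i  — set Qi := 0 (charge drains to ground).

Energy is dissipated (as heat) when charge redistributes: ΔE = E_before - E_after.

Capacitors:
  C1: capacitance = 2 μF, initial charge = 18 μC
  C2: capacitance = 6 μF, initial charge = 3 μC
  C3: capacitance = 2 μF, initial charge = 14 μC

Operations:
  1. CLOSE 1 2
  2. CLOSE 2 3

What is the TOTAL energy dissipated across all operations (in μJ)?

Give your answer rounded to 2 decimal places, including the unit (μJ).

Initial: C1(2μF, Q=18μC, V=9.00V), C2(6μF, Q=3μC, V=0.50V), C3(2μF, Q=14μC, V=7.00V)
Op 1: CLOSE 1-2: Q_total=21.00, C_total=8.00, V=2.62; Q1=5.25, Q2=15.75; dissipated=54.188
Op 2: CLOSE 2-3: Q_total=29.75, C_total=8.00, V=3.72; Q2=22.31, Q3=7.44; dissipated=14.355
Total dissipated: 68.543 μJ

Answer: 68.54 μJ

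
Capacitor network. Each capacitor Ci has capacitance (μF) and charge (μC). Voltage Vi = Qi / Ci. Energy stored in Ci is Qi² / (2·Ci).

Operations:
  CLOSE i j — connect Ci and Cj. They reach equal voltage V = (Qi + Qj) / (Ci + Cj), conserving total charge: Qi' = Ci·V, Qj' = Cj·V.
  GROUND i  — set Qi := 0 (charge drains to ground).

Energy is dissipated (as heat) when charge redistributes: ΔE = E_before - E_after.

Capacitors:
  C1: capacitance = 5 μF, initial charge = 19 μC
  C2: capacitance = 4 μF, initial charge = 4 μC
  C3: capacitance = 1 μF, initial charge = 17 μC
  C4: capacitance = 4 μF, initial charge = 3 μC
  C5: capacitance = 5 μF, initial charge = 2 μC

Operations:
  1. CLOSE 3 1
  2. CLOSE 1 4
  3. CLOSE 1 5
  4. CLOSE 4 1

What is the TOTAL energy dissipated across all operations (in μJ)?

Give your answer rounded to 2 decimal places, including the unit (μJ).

Initial: C1(5μF, Q=19μC, V=3.80V), C2(4μF, Q=4μC, V=1.00V), C3(1μF, Q=17μC, V=17.00V), C4(4μF, Q=3μC, V=0.75V), C5(5μF, Q=2μC, V=0.40V)
Op 1: CLOSE 3-1: Q_total=36.00, C_total=6.00, V=6.00; Q3=6.00, Q1=30.00; dissipated=72.600
Op 2: CLOSE 1-4: Q_total=33.00, C_total=9.00, V=3.67; Q1=18.33, Q4=14.67; dissipated=30.625
Op 3: CLOSE 1-5: Q_total=20.33, C_total=10.00, V=2.03; Q1=10.17, Q5=10.17; dissipated=13.339
Op 4: CLOSE 4-1: Q_total=24.83, C_total=9.00, V=2.76; Q4=11.04, Q1=13.80; dissipated=2.964
Total dissipated: 119.528 μJ

Answer: 119.53 μJ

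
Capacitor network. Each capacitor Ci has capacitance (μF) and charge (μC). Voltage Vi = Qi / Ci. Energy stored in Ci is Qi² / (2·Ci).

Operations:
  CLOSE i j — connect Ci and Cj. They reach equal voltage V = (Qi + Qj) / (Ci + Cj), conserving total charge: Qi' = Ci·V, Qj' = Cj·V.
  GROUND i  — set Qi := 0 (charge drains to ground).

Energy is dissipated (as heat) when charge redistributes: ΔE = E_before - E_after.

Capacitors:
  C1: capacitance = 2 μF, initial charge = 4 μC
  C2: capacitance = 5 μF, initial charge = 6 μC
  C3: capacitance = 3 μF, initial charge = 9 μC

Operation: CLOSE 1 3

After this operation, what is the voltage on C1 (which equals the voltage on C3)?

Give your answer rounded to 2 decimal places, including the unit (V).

Initial: C1(2μF, Q=4μC, V=2.00V), C2(5μF, Q=6μC, V=1.20V), C3(3μF, Q=9μC, V=3.00V)
Op 1: CLOSE 1-3: Q_total=13.00, C_total=5.00, V=2.60; Q1=5.20, Q3=7.80; dissipated=0.600

Answer: 2.60 V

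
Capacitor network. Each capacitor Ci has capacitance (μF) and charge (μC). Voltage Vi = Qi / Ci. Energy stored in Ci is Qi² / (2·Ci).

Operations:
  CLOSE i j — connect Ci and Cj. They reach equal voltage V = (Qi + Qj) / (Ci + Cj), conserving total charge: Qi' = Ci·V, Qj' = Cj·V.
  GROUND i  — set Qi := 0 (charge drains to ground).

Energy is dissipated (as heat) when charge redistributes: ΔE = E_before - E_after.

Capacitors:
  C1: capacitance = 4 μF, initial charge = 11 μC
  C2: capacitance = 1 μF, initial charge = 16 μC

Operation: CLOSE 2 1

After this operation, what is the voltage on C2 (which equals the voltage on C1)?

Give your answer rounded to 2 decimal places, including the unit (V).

Answer: 5.40 V

Derivation:
Initial: C1(4μF, Q=11μC, V=2.75V), C2(1μF, Q=16μC, V=16.00V)
Op 1: CLOSE 2-1: Q_total=27.00, C_total=5.00, V=5.40; Q2=5.40, Q1=21.60; dissipated=70.225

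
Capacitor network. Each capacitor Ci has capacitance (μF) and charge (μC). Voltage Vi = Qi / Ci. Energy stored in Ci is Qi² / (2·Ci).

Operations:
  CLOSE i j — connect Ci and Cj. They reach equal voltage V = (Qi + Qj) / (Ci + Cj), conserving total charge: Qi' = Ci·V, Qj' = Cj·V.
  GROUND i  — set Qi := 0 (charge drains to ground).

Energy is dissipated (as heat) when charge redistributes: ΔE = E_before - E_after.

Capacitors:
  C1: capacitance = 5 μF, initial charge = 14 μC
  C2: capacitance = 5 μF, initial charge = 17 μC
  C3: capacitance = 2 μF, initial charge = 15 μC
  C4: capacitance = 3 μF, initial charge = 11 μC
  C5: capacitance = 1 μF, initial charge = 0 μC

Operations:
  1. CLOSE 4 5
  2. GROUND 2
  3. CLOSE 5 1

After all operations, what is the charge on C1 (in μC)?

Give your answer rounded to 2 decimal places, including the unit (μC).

Answer: 13.96 μC

Derivation:
Initial: C1(5μF, Q=14μC, V=2.80V), C2(5μF, Q=17μC, V=3.40V), C3(2μF, Q=15μC, V=7.50V), C4(3μF, Q=11μC, V=3.67V), C5(1μF, Q=0μC, V=0.00V)
Op 1: CLOSE 4-5: Q_total=11.00, C_total=4.00, V=2.75; Q4=8.25, Q5=2.75; dissipated=5.042
Op 2: GROUND 2: Q2=0; energy lost=28.900
Op 3: CLOSE 5-1: Q_total=16.75, C_total=6.00, V=2.79; Q5=2.79, Q1=13.96; dissipated=0.001
Final charges: Q1=13.96, Q2=0.00, Q3=15.00, Q4=8.25, Q5=2.79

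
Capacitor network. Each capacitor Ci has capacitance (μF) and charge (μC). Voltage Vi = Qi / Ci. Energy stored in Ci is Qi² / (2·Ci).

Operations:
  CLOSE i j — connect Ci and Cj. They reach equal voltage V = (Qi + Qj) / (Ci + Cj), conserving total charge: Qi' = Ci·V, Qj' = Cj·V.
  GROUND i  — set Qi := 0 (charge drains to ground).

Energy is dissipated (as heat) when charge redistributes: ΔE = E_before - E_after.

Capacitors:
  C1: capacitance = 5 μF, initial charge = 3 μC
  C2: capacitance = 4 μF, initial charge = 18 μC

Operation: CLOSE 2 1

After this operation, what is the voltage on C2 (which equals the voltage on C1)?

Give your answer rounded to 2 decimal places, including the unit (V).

Initial: C1(5μF, Q=3μC, V=0.60V), C2(4μF, Q=18μC, V=4.50V)
Op 1: CLOSE 2-1: Q_total=21.00, C_total=9.00, V=2.33; Q2=9.33, Q1=11.67; dissipated=16.900

Answer: 2.33 V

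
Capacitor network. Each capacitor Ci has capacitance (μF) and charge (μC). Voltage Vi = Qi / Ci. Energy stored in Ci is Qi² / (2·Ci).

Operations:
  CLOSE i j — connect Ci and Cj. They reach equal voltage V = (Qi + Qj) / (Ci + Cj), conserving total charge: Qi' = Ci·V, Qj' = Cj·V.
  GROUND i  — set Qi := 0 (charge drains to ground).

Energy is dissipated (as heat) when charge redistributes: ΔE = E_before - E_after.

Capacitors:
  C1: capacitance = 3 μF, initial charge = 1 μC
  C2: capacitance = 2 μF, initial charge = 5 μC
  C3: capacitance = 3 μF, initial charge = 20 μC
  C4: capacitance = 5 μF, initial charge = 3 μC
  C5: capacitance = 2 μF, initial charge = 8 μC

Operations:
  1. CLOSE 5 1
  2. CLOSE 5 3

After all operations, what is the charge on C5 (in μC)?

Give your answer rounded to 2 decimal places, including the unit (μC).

Initial: C1(3μF, Q=1μC, V=0.33V), C2(2μF, Q=5μC, V=2.50V), C3(3μF, Q=20μC, V=6.67V), C4(5μF, Q=3μC, V=0.60V), C5(2μF, Q=8μC, V=4.00V)
Op 1: CLOSE 5-1: Q_total=9.00, C_total=5.00, V=1.80; Q5=3.60, Q1=5.40; dissipated=8.067
Op 2: CLOSE 5-3: Q_total=23.60, C_total=5.00, V=4.72; Q5=9.44, Q3=14.16; dissipated=14.211
Final charges: Q1=5.40, Q2=5.00, Q3=14.16, Q4=3.00, Q5=9.44

Answer: 9.44 μC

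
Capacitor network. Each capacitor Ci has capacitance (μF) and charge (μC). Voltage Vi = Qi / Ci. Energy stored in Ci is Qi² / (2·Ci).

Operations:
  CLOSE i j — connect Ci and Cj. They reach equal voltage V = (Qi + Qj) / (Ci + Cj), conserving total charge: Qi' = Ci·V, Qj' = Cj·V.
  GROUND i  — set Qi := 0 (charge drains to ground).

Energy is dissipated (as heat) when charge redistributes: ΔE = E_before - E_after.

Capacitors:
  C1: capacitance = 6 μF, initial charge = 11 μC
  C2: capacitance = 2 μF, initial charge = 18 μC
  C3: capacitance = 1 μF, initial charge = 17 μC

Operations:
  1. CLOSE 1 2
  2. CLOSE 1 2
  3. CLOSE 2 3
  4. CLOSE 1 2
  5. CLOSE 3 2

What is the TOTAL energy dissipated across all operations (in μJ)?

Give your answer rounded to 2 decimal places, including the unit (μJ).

Initial: C1(6μF, Q=11μC, V=1.83V), C2(2μF, Q=18μC, V=9.00V), C3(1μF, Q=17μC, V=17.00V)
Op 1: CLOSE 1-2: Q_total=29.00, C_total=8.00, V=3.62; Q1=21.75, Q2=7.25; dissipated=38.521
Op 2: CLOSE 1-2: Q_total=29.00, C_total=8.00, V=3.62; Q1=21.75, Q2=7.25; dissipated=0.000
Op 3: CLOSE 2-3: Q_total=24.25, C_total=3.00, V=8.08; Q2=16.17, Q3=8.08; dissipated=59.630
Op 4: CLOSE 1-2: Q_total=37.92, C_total=8.00, V=4.74; Q1=28.44, Q2=9.48; dissipated=14.908
Op 5: CLOSE 3-2: Q_total=17.56, C_total=3.00, V=5.85; Q3=5.85, Q2=11.71; dissipated=3.727
Total dissipated: 116.785 μJ

Answer: 116.79 μJ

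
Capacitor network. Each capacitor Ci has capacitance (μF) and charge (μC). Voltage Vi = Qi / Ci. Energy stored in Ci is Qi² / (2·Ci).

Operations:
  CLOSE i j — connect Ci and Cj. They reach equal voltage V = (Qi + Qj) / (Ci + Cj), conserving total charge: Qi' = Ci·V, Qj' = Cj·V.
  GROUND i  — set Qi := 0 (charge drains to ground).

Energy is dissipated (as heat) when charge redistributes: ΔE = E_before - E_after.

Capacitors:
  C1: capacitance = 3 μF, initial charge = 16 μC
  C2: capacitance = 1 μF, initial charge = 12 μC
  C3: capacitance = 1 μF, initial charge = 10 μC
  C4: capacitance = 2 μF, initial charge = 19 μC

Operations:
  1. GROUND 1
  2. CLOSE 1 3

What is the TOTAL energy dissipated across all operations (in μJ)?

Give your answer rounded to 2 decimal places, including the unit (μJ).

Answer: 80.17 μJ

Derivation:
Initial: C1(3μF, Q=16μC, V=5.33V), C2(1μF, Q=12μC, V=12.00V), C3(1μF, Q=10μC, V=10.00V), C4(2μF, Q=19μC, V=9.50V)
Op 1: GROUND 1: Q1=0; energy lost=42.667
Op 2: CLOSE 1-3: Q_total=10.00, C_total=4.00, V=2.50; Q1=7.50, Q3=2.50; dissipated=37.500
Total dissipated: 80.167 μJ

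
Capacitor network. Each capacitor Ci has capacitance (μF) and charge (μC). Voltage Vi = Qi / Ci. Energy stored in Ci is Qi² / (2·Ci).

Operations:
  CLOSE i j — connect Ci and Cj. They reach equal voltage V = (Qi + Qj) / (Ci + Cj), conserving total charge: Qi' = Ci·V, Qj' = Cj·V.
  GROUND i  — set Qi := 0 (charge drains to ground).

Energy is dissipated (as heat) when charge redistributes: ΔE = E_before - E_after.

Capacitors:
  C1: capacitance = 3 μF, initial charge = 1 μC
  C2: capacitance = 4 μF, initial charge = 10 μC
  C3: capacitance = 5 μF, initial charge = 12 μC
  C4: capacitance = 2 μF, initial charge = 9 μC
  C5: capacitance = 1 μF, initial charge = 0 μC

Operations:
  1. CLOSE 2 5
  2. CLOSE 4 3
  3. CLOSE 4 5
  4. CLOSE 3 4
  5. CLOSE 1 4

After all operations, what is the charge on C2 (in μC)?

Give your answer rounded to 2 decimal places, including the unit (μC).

Answer: 8.00 μC

Derivation:
Initial: C1(3μF, Q=1μC, V=0.33V), C2(4μF, Q=10μC, V=2.50V), C3(5μF, Q=12μC, V=2.40V), C4(2μF, Q=9μC, V=4.50V), C5(1μF, Q=0μC, V=0.00V)
Op 1: CLOSE 2-5: Q_total=10.00, C_total=5.00, V=2.00; Q2=8.00, Q5=2.00; dissipated=2.500
Op 2: CLOSE 4-3: Q_total=21.00, C_total=7.00, V=3.00; Q4=6.00, Q3=15.00; dissipated=3.150
Op 3: CLOSE 4-5: Q_total=8.00, C_total=3.00, V=2.67; Q4=5.33, Q5=2.67; dissipated=0.333
Op 4: CLOSE 3-4: Q_total=20.33, C_total=7.00, V=2.90; Q3=14.52, Q4=5.81; dissipated=0.079
Op 5: CLOSE 1-4: Q_total=6.81, C_total=5.00, V=1.36; Q1=4.09, Q4=2.72; dissipated=3.967
Final charges: Q1=4.09, Q2=8.00, Q3=14.52, Q4=2.72, Q5=2.67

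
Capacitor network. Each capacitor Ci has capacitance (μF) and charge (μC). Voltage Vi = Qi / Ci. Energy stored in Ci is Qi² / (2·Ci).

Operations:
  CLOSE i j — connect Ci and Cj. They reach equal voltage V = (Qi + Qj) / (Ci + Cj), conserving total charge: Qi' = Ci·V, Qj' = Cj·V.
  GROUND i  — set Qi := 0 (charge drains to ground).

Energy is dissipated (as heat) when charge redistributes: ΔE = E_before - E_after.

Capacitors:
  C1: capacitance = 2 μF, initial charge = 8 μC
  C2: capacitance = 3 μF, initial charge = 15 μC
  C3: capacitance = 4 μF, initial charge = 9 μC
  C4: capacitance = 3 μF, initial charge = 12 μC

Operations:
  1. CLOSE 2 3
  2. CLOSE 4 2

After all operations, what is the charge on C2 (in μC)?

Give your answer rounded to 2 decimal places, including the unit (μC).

Initial: C1(2μF, Q=8μC, V=4.00V), C2(3μF, Q=15μC, V=5.00V), C3(4μF, Q=9μC, V=2.25V), C4(3μF, Q=12μC, V=4.00V)
Op 1: CLOSE 2-3: Q_total=24.00, C_total=7.00, V=3.43; Q2=10.29, Q3=13.71; dissipated=6.482
Op 2: CLOSE 4-2: Q_total=22.29, C_total=6.00, V=3.71; Q4=11.14, Q2=11.14; dissipated=0.245
Final charges: Q1=8.00, Q2=11.14, Q3=13.71, Q4=11.14

Answer: 11.14 μC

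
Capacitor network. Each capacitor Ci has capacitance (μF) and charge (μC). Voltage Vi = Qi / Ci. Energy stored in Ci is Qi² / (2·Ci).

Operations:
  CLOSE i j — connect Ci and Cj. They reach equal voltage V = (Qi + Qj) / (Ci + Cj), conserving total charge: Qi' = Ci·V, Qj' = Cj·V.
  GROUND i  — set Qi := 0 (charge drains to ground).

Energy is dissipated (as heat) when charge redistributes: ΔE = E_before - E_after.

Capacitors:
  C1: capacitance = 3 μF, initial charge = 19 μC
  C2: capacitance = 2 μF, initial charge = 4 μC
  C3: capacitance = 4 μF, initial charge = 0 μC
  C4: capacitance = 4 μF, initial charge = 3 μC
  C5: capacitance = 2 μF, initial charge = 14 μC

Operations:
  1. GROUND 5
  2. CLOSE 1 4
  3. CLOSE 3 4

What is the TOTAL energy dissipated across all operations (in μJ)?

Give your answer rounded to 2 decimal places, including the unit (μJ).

Answer: 85.60 μJ

Derivation:
Initial: C1(3μF, Q=19μC, V=6.33V), C2(2μF, Q=4μC, V=2.00V), C3(4μF, Q=0μC, V=0.00V), C4(4μF, Q=3μC, V=0.75V), C5(2μF, Q=14μC, V=7.00V)
Op 1: GROUND 5: Q5=0; energy lost=49.000
Op 2: CLOSE 1-4: Q_total=22.00, C_total=7.00, V=3.14; Q1=9.43, Q4=12.57; dissipated=26.720
Op 3: CLOSE 3-4: Q_total=12.57, C_total=8.00, V=1.57; Q3=6.29, Q4=6.29; dissipated=9.878
Total dissipated: 85.598 μJ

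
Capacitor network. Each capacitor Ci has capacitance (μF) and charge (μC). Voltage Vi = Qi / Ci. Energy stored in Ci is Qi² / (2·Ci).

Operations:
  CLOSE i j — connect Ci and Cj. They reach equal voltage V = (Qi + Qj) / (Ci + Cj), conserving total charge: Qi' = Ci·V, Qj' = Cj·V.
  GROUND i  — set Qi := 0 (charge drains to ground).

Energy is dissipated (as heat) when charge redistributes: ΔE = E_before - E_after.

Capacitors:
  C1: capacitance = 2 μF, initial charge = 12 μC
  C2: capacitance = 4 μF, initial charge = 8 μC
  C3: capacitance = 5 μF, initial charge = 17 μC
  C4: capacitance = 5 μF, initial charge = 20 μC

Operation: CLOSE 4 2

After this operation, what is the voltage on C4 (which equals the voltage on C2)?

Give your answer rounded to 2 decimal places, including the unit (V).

Initial: C1(2μF, Q=12μC, V=6.00V), C2(4μF, Q=8μC, V=2.00V), C3(5μF, Q=17μC, V=3.40V), C4(5μF, Q=20μC, V=4.00V)
Op 1: CLOSE 4-2: Q_total=28.00, C_total=9.00, V=3.11; Q4=15.56, Q2=12.44; dissipated=4.444

Answer: 3.11 V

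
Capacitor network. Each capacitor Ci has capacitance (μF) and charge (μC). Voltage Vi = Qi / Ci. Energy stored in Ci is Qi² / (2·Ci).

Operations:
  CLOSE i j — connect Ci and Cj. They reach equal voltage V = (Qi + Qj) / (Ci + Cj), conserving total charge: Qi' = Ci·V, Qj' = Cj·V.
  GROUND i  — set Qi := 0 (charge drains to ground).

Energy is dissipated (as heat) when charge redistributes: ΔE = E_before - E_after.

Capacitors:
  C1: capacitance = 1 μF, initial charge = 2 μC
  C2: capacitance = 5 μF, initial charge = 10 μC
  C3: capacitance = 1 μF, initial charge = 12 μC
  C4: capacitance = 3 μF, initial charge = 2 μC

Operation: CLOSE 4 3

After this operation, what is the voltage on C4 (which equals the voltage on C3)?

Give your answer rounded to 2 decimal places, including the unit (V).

Answer: 3.50 V

Derivation:
Initial: C1(1μF, Q=2μC, V=2.00V), C2(5μF, Q=10μC, V=2.00V), C3(1μF, Q=12μC, V=12.00V), C4(3μF, Q=2μC, V=0.67V)
Op 1: CLOSE 4-3: Q_total=14.00, C_total=4.00, V=3.50; Q4=10.50, Q3=3.50; dissipated=48.167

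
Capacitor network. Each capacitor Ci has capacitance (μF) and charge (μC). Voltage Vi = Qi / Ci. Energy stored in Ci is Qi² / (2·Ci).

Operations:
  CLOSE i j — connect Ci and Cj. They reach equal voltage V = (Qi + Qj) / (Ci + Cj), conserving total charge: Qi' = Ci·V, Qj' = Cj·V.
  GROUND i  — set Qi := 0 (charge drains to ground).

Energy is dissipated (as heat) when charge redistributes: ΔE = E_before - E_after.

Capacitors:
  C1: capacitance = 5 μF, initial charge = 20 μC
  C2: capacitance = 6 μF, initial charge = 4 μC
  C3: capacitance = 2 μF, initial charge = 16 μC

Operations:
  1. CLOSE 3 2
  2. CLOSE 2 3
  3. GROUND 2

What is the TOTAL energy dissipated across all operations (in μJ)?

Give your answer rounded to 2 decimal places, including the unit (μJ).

Answer: 59.08 μJ

Derivation:
Initial: C1(5μF, Q=20μC, V=4.00V), C2(6μF, Q=4μC, V=0.67V), C3(2μF, Q=16μC, V=8.00V)
Op 1: CLOSE 3-2: Q_total=20.00, C_total=8.00, V=2.50; Q3=5.00, Q2=15.00; dissipated=40.333
Op 2: CLOSE 2-3: Q_total=20.00, C_total=8.00, V=2.50; Q2=15.00, Q3=5.00; dissipated=0.000
Op 3: GROUND 2: Q2=0; energy lost=18.750
Total dissipated: 59.083 μJ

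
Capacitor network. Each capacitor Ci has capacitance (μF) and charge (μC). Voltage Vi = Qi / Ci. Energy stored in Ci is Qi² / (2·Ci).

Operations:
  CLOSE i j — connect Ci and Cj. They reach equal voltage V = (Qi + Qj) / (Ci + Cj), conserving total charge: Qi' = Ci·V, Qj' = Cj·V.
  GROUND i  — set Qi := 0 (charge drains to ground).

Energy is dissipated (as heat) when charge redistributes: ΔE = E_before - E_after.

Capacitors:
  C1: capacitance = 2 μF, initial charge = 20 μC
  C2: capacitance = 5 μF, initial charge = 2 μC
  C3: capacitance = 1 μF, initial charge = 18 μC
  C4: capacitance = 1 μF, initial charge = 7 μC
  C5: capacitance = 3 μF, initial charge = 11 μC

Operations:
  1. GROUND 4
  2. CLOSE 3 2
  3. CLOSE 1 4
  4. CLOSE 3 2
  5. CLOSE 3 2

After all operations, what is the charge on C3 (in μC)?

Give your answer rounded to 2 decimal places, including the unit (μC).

Answer: 3.33 μC

Derivation:
Initial: C1(2μF, Q=20μC, V=10.00V), C2(5μF, Q=2μC, V=0.40V), C3(1μF, Q=18μC, V=18.00V), C4(1μF, Q=7μC, V=7.00V), C5(3μF, Q=11μC, V=3.67V)
Op 1: GROUND 4: Q4=0; energy lost=24.500
Op 2: CLOSE 3-2: Q_total=20.00, C_total=6.00, V=3.33; Q3=3.33, Q2=16.67; dissipated=129.067
Op 3: CLOSE 1-4: Q_total=20.00, C_total=3.00, V=6.67; Q1=13.33, Q4=6.67; dissipated=33.333
Op 4: CLOSE 3-2: Q_total=20.00, C_total=6.00, V=3.33; Q3=3.33, Q2=16.67; dissipated=0.000
Op 5: CLOSE 3-2: Q_total=20.00, C_total=6.00, V=3.33; Q3=3.33, Q2=16.67; dissipated=0.000
Final charges: Q1=13.33, Q2=16.67, Q3=3.33, Q4=6.67, Q5=11.00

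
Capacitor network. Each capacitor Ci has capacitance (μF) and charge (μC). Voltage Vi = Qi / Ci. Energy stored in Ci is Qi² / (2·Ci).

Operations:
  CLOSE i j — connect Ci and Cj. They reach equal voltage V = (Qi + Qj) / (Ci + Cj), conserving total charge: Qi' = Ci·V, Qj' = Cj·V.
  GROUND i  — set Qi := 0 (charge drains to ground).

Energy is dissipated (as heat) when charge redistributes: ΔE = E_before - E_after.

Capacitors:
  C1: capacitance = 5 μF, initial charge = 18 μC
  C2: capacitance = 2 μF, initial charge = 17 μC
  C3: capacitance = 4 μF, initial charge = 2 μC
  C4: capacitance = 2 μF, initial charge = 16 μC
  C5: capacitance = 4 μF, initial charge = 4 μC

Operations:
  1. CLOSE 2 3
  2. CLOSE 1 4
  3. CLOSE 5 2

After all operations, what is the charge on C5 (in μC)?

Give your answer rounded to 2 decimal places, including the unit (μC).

Answer: 6.89 μC

Derivation:
Initial: C1(5μF, Q=18μC, V=3.60V), C2(2μF, Q=17μC, V=8.50V), C3(4μF, Q=2μC, V=0.50V), C4(2μF, Q=16μC, V=8.00V), C5(4μF, Q=4μC, V=1.00V)
Op 1: CLOSE 2-3: Q_total=19.00, C_total=6.00, V=3.17; Q2=6.33, Q3=12.67; dissipated=42.667
Op 2: CLOSE 1-4: Q_total=34.00, C_total=7.00, V=4.86; Q1=24.29, Q4=9.71; dissipated=13.829
Op 3: CLOSE 5-2: Q_total=10.33, C_total=6.00, V=1.72; Q5=6.89, Q2=3.44; dissipated=3.130
Final charges: Q1=24.29, Q2=3.44, Q3=12.67, Q4=9.71, Q5=6.89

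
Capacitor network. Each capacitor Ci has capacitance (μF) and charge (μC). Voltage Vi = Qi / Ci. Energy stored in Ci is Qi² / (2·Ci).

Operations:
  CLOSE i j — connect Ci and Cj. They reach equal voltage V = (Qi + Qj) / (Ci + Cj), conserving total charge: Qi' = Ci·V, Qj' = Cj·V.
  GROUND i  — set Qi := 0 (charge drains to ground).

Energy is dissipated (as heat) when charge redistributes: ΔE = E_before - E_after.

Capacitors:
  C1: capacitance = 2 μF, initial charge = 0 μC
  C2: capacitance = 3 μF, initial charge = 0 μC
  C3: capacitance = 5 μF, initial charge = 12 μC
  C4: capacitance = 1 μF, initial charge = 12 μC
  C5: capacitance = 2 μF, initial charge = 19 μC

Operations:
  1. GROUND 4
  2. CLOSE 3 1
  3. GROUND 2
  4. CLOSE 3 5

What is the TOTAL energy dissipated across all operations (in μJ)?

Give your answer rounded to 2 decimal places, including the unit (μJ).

Initial: C1(2μF, Q=0μC, V=0.00V), C2(3μF, Q=0μC, V=0.00V), C3(5μF, Q=12μC, V=2.40V), C4(1μF, Q=12μC, V=12.00V), C5(2μF, Q=19μC, V=9.50V)
Op 1: GROUND 4: Q4=0; energy lost=72.000
Op 2: CLOSE 3-1: Q_total=12.00, C_total=7.00, V=1.71; Q3=8.57, Q1=3.43; dissipated=4.114
Op 3: GROUND 2: Q2=0; energy lost=0.000
Op 4: CLOSE 3-5: Q_total=27.57, C_total=7.00, V=3.94; Q3=19.69, Q5=7.88; dissipated=43.298
Total dissipated: 119.412 μJ

Answer: 119.41 μJ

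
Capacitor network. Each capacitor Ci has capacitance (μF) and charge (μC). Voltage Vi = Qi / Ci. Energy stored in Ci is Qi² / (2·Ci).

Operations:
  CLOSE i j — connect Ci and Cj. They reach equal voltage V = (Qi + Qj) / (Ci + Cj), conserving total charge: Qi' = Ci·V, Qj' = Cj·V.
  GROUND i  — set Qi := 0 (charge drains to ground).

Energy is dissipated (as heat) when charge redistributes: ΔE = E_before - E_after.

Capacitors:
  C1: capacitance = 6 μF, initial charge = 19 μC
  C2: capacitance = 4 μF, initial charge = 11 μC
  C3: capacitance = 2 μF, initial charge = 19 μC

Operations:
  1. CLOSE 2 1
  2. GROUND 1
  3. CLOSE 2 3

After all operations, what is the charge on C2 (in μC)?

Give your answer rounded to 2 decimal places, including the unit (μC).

Initial: C1(6μF, Q=19μC, V=3.17V), C2(4μF, Q=11μC, V=2.75V), C3(2μF, Q=19μC, V=9.50V)
Op 1: CLOSE 2-1: Q_total=30.00, C_total=10.00, V=3.00; Q2=12.00, Q1=18.00; dissipated=0.208
Op 2: GROUND 1: Q1=0; energy lost=27.000
Op 3: CLOSE 2-3: Q_total=31.00, C_total=6.00, V=5.17; Q2=20.67, Q3=10.33; dissipated=28.167
Final charges: Q1=0.00, Q2=20.67, Q3=10.33

Answer: 20.67 μC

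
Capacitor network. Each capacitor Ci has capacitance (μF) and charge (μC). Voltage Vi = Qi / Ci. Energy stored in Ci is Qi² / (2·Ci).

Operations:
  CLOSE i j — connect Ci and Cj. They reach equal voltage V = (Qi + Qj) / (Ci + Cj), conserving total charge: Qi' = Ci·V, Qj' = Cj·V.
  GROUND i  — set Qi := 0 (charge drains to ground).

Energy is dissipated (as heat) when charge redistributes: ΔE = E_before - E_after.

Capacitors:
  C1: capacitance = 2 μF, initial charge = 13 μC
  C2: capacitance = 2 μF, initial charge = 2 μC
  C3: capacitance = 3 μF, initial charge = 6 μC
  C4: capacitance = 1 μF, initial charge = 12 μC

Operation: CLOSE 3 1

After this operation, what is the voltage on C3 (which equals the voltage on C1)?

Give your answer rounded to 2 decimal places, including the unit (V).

Initial: C1(2μF, Q=13μC, V=6.50V), C2(2μF, Q=2μC, V=1.00V), C3(3μF, Q=6μC, V=2.00V), C4(1μF, Q=12μC, V=12.00V)
Op 1: CLOSE 3-1: Q_total=19.00, C_total=5.00, V=3.80; Q3=11.40, Q1=7.60; dissipated=12.150

Answer: 3.80 V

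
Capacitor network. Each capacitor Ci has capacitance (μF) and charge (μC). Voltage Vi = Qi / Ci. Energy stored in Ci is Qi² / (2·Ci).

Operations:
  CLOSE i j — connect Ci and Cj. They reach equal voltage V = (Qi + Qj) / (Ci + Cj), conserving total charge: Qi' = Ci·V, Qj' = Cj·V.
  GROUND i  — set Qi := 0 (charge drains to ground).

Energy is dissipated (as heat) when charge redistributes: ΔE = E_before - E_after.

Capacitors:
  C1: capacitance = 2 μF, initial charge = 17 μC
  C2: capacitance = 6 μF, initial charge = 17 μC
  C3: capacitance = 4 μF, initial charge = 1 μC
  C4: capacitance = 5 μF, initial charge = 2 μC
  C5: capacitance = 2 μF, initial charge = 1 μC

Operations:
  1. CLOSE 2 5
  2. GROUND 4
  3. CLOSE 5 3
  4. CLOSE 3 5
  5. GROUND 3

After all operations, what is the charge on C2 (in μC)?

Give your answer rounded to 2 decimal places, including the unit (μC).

Answer: 13.50 μC

Derivation:
Initial: C1(2μF, Q=17μC, V=8.50V), C2(6μF, Q=17μC, V=2.83V), C3(4μF, Q=1μC, V=0.25V), C4(5μF, Q=2μC, V=0.40V), C5(2μF, Q=1μC, V=0.50V)
Op 1: CLOSE 2-5: Q_total=18.00, C_total=8.00, V=2.25; Q2=13.50, Q5=4.50; dissipated=4.083
Op 2: GROUND 4: Q4=0; energy lost=0.400
Op 3: CLOSE 5-3: Q_total=5.50, C_total=6.00, V=0.92; Q5=1.83, Q3=3.67; dissipated=2.667
Op 4: CLOSE 3-5: Q_total=5.50, C_total=6.00, V=0.92; Q3=3.67, Q5=1.83; dissipated=0.000
Op 5: GROUND 3: Q3=0; energy lost=1.681
Final charges: Q1=17.00, Q2=13.50, Q3=0.00, Q4=0.00, Q5=1.83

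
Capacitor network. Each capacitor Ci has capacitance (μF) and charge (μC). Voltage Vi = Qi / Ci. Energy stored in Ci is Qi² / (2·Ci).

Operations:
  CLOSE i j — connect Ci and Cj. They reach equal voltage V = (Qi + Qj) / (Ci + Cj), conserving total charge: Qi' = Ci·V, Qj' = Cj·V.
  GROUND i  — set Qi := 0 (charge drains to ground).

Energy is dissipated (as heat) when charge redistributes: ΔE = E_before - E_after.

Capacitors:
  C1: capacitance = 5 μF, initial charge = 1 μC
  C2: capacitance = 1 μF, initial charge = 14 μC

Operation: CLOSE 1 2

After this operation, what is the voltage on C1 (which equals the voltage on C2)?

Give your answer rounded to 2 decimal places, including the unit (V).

Initial: C1(5μF, Q=1μC, V=0.20V), C2(1μF, Q=14μC, V=14.00V)
Op 1: CLOSE 1-2: Q_total=15.00, C_total=6.00, V=2.50; Q1=12.50, Q2=2.50; dissipated=79.350

Answer: 2.50 V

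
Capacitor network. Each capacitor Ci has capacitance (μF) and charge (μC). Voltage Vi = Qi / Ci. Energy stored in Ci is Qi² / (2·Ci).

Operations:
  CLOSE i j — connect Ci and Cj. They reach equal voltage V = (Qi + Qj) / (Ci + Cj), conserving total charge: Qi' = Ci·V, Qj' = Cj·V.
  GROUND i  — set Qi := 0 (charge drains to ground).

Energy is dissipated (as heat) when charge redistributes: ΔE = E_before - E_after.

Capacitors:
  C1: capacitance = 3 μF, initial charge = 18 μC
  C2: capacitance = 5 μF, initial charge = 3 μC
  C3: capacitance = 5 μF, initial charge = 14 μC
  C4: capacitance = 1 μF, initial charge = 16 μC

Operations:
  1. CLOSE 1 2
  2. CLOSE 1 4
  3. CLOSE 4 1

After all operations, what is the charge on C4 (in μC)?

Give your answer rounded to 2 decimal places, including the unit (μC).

Answer: 5.97 μC

Derivation:
Initial: C1(3μF, Q=18μC, V=6.00V), C2(5μF, Q=3μC, V=0.60V), C3(5μF, Q=14μC, V=2.80V), C4(1μF, Q=16μC, V=16.00V)
Op 1: CLOSE 1-2: Q_total=21.00, C_total=8.00, V=2.62; Q1=7.88, Q2=13.12; dissipated=27.337
Op 2: CLOSE 1-4: Q_total=23.88, C_total=4.00, V=5.97; Q1=17.91, Q4=5.97; dissipated=67.084
Op 3: CLOSE 4-1: Q_total=23.88, C_total=4.00, V=5.97; Q4=5.97, Q1=17.91; dissipated=0.000
Final charges: Q1=17.91, Q2=13.12, Q3=14.00, Q4=5.97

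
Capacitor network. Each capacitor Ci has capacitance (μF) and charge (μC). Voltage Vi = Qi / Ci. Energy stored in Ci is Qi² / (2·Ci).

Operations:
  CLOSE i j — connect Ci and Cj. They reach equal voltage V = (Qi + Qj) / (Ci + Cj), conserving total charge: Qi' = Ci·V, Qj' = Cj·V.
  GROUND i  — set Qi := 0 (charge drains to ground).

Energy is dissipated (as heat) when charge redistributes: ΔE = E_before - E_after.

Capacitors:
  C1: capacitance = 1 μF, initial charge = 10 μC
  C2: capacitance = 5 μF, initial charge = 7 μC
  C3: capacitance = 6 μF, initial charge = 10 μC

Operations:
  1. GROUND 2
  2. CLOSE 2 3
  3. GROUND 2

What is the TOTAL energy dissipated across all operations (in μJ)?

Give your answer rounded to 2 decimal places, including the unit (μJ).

Initial: C1(1μF, Q=10μC, V=10.00V), C2(5μF, Q=7μC, V=1.40V), C3(6μF, Q=10μC, V=1.67V)
Op 1: GROUND 2: Q2=0; energy lost=4.900
Op 2: CLOSE 2-3: Q_total=10.00, C_total=11.00, V=0.91; Q2=4.55, Q3=5.45; dissipated=3.788
Op 3: GROUND 2: Q2=0; energy lost=2.066
Total dissipated: 10.754 μJ

Answer: 10.75 μJ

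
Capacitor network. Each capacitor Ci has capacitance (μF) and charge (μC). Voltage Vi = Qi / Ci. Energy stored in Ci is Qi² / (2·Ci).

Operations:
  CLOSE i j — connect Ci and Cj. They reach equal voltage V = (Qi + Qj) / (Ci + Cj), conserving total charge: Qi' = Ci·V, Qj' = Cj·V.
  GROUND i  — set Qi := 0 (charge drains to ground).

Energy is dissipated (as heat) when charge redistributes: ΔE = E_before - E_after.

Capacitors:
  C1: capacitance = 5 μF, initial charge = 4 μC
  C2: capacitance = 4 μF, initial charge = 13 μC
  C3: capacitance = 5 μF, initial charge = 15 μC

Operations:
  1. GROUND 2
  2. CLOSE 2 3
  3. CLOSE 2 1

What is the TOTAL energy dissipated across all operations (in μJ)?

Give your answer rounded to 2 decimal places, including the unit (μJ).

Answer: 31.96 μJ

Derivation:
Initial: C1(5μF, Q=4μC, V=0.80V), C2(4μF, Q=13μC, V=3.25V), C3(5μF, Q=15μC, V=3.00V)
Op 1: GROUND 2: Q2=0; energy lost=21.125
Op 2: CLOSE 2-3: Q_total=15.00, C_total=9.00, V=1.67; Q2=6.67, Q3=8.33; dissipated=10.000
Op 3: CLOSE 2-1: Q_total=10.67, C_total=9.00, V=1.19; Q2=4.74, Q1=5.93; dissipated=0.835
Total dissipated: 31.960 μJ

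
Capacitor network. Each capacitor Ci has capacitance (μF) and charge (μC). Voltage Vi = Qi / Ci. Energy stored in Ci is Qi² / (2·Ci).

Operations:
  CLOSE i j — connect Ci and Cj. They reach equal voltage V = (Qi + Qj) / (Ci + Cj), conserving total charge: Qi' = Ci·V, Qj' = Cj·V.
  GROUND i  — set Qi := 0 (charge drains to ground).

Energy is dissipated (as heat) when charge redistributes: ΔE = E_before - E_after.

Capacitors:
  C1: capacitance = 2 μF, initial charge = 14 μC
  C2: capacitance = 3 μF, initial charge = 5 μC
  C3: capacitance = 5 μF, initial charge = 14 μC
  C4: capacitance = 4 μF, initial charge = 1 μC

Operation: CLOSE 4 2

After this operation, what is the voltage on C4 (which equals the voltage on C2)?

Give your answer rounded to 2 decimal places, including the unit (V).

Answer: 0.86 V

Derivation:
Initial: C1(2μF, Q=14μC, V=7.00V), C2(3μF, Q=5μC, V=1.67V), C3(5μF, Q=14μC, V=2.80V), C4(4μF, Q=1μC, V=0.25V)
Op 1: CLOSE 4-2: Q_total=6.00, C_total=7.00, V=0.86; Q4=3.43, Q2=2.57; dissipated=1.720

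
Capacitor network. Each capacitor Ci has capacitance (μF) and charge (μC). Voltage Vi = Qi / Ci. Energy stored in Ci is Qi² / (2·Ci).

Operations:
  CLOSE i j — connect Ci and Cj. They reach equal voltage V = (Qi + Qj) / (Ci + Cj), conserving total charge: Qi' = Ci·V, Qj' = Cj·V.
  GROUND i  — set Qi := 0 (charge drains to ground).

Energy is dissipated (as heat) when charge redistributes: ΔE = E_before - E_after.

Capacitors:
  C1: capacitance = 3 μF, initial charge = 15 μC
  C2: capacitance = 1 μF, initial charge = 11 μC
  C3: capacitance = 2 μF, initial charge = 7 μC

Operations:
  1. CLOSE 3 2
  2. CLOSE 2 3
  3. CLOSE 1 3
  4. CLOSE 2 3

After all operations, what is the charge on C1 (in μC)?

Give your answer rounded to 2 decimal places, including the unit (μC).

Answer: 16.20 μC

Derivation:
Initial: C1(3μF, Q=15μC, V=5.00V), C2(1μF, Q=11μC, V=11.00V), C3(2μF, Q=7μC, V=3.50V)
Op 1: CLOSE 3-2: Q_total=18.00, C_total=3.00, V=6.00; Q3=12.00, Q2=6.00; dissipated=18.750
Op 2: CLOSE 2-3: Q_total=18.00, C_total=3.00, V=6.00; Q2=6.00, Q3=12.00; dissipated=0.000
Op 3: CLOSE 1-3: Q_total=27.00, C_total=5.00, V=5.40; Q1=16.20, Q3=10.80; dissipated=0.600
Op 4: CLOSE 2-3: Q_total=16.80, C_total=3.00, V=5.60; Q2=5.60, Q3=11.20; dissipated=0.120
Final charges: Q1=16.20, Q2=5.60, Q3=11.20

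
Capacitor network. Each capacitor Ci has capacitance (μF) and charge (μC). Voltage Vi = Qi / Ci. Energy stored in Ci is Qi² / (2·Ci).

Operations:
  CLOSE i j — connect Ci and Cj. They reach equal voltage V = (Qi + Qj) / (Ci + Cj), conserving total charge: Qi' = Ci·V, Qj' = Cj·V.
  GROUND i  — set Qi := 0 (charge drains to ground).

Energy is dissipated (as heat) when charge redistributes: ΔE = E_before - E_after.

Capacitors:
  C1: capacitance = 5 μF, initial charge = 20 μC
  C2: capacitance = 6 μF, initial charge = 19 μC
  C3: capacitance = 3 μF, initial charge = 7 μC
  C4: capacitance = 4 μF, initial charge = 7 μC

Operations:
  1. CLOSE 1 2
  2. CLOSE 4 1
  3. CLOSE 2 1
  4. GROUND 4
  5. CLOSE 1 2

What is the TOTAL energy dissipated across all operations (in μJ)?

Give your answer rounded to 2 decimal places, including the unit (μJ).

Answer: 20.49 μJ

Derivation:
Initial: C1(5μF, Q=20μC, V=4.00V), C2(6μF, Q=19μC, V=3.17V), C3(3μF, Q=7μC, V=2.33V), C4(4μF, Q=7μC, V=1.75V)
Op 1: CLOSE 1-2: Q_total=39.00, C_total=11.00, V=3.55; Q1=17.73, Q2=21.27; dissipated=0.947
Op 2: CLOSE 4-1: Q_total=24.73, C_total=9.00, V=2.75; Q4=10.99, Q1=13.74; dissipated=3.582
Op 3: CLOSE 2-1: Q_total=35.01, C_total=11.00, V=3.18; Q2=19.10, Q1=15.91; dissipated=0.868
Op 4: GROUND 4: Q4=0; energy lost=15.097
Op 5: CLOSE 1-2: Q_total=35.01, C_total=11.00, V=3.18; Q1=15.91, Q2=19.10; dissipated=0.000
Total dissipated: 20.494 μJ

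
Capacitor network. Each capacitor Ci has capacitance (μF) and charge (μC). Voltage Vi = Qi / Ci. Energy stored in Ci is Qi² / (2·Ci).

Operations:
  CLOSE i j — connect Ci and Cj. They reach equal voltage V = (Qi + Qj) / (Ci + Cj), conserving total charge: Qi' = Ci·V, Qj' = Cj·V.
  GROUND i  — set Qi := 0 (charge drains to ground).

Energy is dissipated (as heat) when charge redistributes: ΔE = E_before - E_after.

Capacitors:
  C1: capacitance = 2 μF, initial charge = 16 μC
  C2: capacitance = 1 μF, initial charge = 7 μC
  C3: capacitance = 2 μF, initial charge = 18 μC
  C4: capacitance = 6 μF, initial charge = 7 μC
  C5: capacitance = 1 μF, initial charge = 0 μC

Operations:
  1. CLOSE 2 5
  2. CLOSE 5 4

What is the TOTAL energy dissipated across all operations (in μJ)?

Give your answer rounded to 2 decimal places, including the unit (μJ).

Initial: C1(2μF, Q=16μC, V=8.00V), C2(1μF, Q=7μC, V=7.00V), C3(2μF, Q=18μC, V=9.00V), C4(6μF, Q=7μC, V=1.17V), C5(1μF, Q=0μC, V=0.00V)
Op 1: CLOSE 2-5: Q_total=7.00, C_total=2.00, V=3.50; Q2=3.50, Q5=3.50; dissipated=12.250
Op 2: CLOSE 5-4: Q_total=10.50, C_total=7.00, V=1.50; Q5=1.50, Q4=9.00; dissipated=2.333
Total dissipated: 14.583 μJ

Answer: 14.58 μJ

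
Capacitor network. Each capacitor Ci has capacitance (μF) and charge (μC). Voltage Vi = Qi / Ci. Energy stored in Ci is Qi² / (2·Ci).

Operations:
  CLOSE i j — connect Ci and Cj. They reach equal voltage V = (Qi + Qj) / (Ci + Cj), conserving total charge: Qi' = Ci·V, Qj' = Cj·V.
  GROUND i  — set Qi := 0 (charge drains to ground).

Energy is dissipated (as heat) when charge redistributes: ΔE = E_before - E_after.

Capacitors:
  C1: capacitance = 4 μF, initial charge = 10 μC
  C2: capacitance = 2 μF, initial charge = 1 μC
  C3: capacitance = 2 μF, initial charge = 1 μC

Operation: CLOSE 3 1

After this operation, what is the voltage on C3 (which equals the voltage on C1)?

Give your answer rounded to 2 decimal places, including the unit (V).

Initial: C1(4μF, Q=10μC, V=2.50V), C2(2μF, Q=1μC, V=0.50V), C3(2μF, Q=1μC, V=0.50V)
Op 1: CLOSE 3-1: Q_total=11.00, C_total=6.00, V=1.83; Q3=3.67, Q1=7.33; dissipated=2.667

Answer: 1.83 V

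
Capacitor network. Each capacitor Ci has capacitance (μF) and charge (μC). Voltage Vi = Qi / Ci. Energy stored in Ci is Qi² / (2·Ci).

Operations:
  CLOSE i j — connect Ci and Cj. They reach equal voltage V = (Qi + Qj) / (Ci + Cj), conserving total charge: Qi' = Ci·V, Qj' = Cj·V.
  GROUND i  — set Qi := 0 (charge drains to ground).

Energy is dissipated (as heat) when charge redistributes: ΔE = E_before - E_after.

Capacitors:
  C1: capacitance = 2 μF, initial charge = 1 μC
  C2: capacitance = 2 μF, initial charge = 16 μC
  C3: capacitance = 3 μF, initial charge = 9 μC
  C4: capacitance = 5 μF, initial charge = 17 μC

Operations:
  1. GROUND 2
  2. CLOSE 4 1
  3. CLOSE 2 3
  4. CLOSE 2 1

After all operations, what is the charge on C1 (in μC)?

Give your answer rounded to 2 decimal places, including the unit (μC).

Initial: C1(2μF, Q=1μC, V=0.50V), C2(2μF, Q=16μC, V=8.00V), C3(3μF, Q=9μC, V=3.00V), C4(5μF, Q=17μC, V=3.40V)
Op 1: GROUND 2: Q2=0; energy lost=64.000
Op 2: CLOSE 4-1: Q_total=18.00, C_total=7.00, V=2.57; Q4=12.86, Q1=5.14; dissipated=6.007
Op 3: CLOSE 2-3: Q_total=9.00, C_total=5.00, V=1.80; Q2=3.60, Q3=5.40; dissipated=5.400
Op 4: CLOSE 2-1: Q_total=8.74, C_total=4.00, V=2.19; Q2=4.37, Q1=4.37; dissipated=0.298
Final charges: Q1=4.37, Q2=4.37, Q3=5.40, Q4=12.86

Answer: 4.37 μC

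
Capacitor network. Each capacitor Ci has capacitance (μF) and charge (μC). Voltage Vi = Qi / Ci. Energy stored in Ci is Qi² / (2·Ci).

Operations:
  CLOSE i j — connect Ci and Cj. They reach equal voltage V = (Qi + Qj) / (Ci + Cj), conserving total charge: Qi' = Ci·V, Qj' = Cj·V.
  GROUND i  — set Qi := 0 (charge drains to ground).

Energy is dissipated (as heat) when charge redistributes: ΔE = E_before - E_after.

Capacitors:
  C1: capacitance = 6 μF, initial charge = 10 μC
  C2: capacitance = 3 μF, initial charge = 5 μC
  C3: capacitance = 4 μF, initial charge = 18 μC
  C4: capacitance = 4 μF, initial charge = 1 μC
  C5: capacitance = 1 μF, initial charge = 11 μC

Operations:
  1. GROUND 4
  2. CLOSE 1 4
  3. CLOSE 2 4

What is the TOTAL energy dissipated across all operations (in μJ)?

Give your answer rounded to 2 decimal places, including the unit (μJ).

Answer: 3.84 μJ

Derivation:
Initial: C1(6μF, Q=10μC, V=1.67V), C2(3μF, Q=5μC, V=1.67V), C3(4μF, Q=18μC, V=4.50V), C4(4μF, Q=1μC, V=0.25V), C5(1μF, Q=11μC, V=11.00V)
Op 1: GROUND 4: Q4=0; energy lost=0.125
Op 2: CLOSE 1-4: Q_total=10.00, C_total=10.00, V=1.00; Q1=6.00, Q4=4.00; dissipated=3.333
Op 3: CLOSE 2-4: Q_total=9.00, C_total=7.00, V=1.29; Q2=3.86, Q4=5.14; dissipated=0.381
Total dissipated: 3.839 μJ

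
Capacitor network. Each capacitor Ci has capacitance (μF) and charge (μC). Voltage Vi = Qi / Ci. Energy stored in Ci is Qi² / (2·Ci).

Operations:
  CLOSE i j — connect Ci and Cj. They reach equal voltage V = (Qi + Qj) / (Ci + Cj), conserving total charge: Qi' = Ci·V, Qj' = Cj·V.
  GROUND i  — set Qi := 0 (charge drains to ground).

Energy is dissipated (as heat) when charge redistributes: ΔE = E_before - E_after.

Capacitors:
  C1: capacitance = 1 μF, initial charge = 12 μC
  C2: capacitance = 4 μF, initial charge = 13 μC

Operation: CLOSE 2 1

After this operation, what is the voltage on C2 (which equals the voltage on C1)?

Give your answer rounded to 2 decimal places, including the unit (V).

Answer: 5.00 V

Derivation:
Initial: C1(1μF, Q=12μC, V=12.00V), C2(4μF, Q=13μC, V=3.25V)
Op 1: CLOSE 2-1: Q_total=25.00, C_total=5.00, V=5.00; Q2=20.00, Q1=5.00; dissipated=30.625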